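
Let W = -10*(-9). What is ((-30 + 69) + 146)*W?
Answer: 16650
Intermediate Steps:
W = 90
((-30 + 69) + 146)*W = ((-30 + 69) + 146)*90 = (39 + 146)*90 = 185*90 = 16650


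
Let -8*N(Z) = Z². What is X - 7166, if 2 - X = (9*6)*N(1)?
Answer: -28629/4 ≈ -7157.3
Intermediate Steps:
N(Z) = -Z²/8
X = 35/4 (X = 2 - 9*6*(-⅛*1²) = 2 - 54*(-⅛*1) = 2 - 54*(-1)/8 = 2 - 1*(-27/4) = 2 + 27/4 = 35/4 ≈ 8.7500)
X - 7166 = 35/4 - 7166 = -28629/4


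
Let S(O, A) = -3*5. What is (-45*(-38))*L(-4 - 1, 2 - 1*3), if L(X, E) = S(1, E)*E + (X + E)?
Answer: 15390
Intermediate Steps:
S(O, A) = -15
L(X, E) = X - 14*E (L(X, E) = -15*E + (X + E) = -15*E + (E + X) = X - 14*E)
(-45*(-38))*L(-4 - 1, 2 - 1*3) = (-45*(-38))*((-4 - 1) - 14*(2 - 1*3)) = 1710*(-5 - 14*(2 - 3)) = 1710*(-5 - 14*(-1)) = 1710*(-5 + 14) = 1710*9 = 15390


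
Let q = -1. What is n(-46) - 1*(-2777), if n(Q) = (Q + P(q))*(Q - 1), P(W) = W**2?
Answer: 4892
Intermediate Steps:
n(Q) = (1 + Q)*(-1 + Q) (n(Q) = (Q + (-1)**2)*(Q - 1) = (Q + 1)*(-1 + Q) = (1 + Q)*(-1 + Q))
n(-46) - 1*(-2777) = (-1 + (-46)**2) - 1*(-2777) = (-1 + 2116) + 2777 = 2115 + 2777 = 4892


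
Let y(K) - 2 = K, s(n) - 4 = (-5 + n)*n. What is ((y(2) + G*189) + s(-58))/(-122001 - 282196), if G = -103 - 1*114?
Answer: 37351/404197 ≈ 0.092408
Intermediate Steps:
s(n) = 4 + n*(-5 + n) (s(n) = 4 + (-5 + n)*n = 4 + n*(-5 + n))
y(K) = 2 + K
G = -217 (G = -103 - 114 = -217)
((y(2) + G*189) + s(-58))/(-122001 - 282196) = (((2 + 2) - 217*189) + (4 + (-58)² - 5*(-58)))/(-122001 - 282196) = ((4 - 41013) + (4 + 3364 + 290))/(-404197) = (-41009 + 3658)*(-1/404197) = -37351*(-1/404197) = 37351/404197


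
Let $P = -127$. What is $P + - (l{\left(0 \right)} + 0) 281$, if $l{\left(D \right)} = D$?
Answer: $-127$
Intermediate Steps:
$P + - (l{\left(0 \right)} + 0) 281 = -127 + - (0 + 0) 281 = -127 + \left(-1\right) 0 \cdot 281 = -127 + 0 \cdot 281 = -127 + 0 = -127$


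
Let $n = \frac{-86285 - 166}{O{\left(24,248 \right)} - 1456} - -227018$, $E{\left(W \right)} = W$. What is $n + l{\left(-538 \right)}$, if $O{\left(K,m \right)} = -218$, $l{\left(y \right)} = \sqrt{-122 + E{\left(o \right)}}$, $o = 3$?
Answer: $\frac{126704861}{558} + i \sqrt{119} \approx 2.2707 \cdot 10^{5} + 10.909 i$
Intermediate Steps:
$l{\left(y \right)} = i \sqrt{119}$ ($l{\left(y \right)} = \sqrt{-122 + 3} = \sqrt{-119} = i \sqrt{119}$)
$n = \frac{126704861}{558}$ ($n = \frac{-86285 - 166}{-218 - 1456} - -227018 = - \frac{86451}{-1674} + 227018 = \left(-86451\right) \left(- \frac{1}{1674}\right) + 227018 = \frac{28817}{558} + 227018 = \frac{126704861}{558} \approx 2.2707 \cdot 10^{5}$)
$n + l{\left(-538 \right)} = \frac{126704861}{558} + i \sqrt{119}$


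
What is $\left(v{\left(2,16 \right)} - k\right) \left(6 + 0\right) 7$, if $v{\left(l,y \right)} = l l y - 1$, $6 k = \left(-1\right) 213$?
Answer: $4137$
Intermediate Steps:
$k = - \frac{71}{2}$ ($k = \frac{\left(-1\right) 213}{6} = \frac{1}{6} \left(-213\right) = - \frac{71}{2} \approx -35.5$)
$v{\left(l,y \right)} = -1 + y l^{2}$ ($v{\left(l,y \right)} = l^{2} y - 1 = y l^{2} - 1 = -1 + y l^{2}$)
$\left(v{\left(2,16 \right)} - k\right) \left(6 + 0\right) 7 = \left(\left(-1 + 16 \cdot 2^{2}\right) - - \frac{71}{2}\right) \left(6 + 0\right) 7 = \left(\left(-1 + 16 \cdot 4\right) + \frac{71}{2}\right) 6 \cdot 7 = \left(\left(-1 + 64\right) + \frac{71}{2}\right) 42 = \left(63 + \frac{71}{2}\right) 42 = \frac{197}{2} \cdot 42 = 4137$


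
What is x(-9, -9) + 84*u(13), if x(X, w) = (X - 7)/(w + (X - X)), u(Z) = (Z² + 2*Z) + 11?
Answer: 155752/9 ≈ 17306.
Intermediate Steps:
u(Z) = 11 + Z² + 2*Z
x(X, w) = (-7 + X)/w (x(X, w) = (-7 + X)/(w + 0) = (-7 + X)/w)
x(-9, -9) + 84*u(13) = (-7 - 9)/(-9) + 84*(11 + 13² + 2*13) = -⅑*(-16) + 84*(11 + 169 + 26) = 16/9 + 84*206 = 16/9 + 17304 = 155752/9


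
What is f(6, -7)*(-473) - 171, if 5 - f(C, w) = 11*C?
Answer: 28682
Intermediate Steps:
f(C, w) = 5 - 11*C
f(6, -7)*(-473) - 171 = (5 - 11*6)*(-473) - 171 = (5 - 66)*(-473) - 171 = -61*(-473) - 171 = 28853 - 171 = 28682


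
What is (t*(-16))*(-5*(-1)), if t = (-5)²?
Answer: -2000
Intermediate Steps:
t = 25
(t*(-16))*(-5*(-1)) = (25*(-16))*(-5*(-1)) = -400*5 = -2000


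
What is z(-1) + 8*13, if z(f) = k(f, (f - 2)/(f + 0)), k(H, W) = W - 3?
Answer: 104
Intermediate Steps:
k(H, W) = -3 + W
z(f) = -3 + (-2 + f)/f (z(f) = -3 + (f - 2)/(f + 0) = -3 + (-2 + f)/f)
z(-1) + 8*13 = (-2 - 2/(-1)) + 8*13 = (-2 - 2*(-1)) + 104 = (-2 + 2) + 104 = 0 + 104 = 104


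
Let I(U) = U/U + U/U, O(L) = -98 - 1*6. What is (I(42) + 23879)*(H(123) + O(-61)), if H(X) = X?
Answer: 453739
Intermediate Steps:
O(L) = -104 (O(L) = -98 - 6 = -104)
I(U) = 2 (I(U) = 1 + 1 = 2)
(I(42) + 23879)*(H(123) + O(-61)) = (2 + 23879)*(123 - 104) = 23881*19 = 453739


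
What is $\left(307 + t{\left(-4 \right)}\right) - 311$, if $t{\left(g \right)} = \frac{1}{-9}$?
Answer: $- \frac{37}{9} \approx -4.1111$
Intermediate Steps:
$t{\left(g \right)} = - \frac{1}{9}$
$\left(307 + t{\left(-4 \right)}\right) - 311 = \left(307 - \frac{1}{9}\right) - 311 = \frac{2762}{9} - 311 = - \frac{37}{9}$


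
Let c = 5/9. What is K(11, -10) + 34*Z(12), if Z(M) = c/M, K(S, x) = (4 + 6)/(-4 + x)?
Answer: 325/378 ≈ 0.85979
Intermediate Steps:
c = 5/9 (c = 5*(⅑) = 5/9 ≈ 0.55556)
K(S, x) = 10/(-4 + x)
Z(M) = 5/(9*M)
K(11, -10) + 34*Z(12) = 10/(-4 - 10) + 34*((5/9)/12) = 10/(-14) + 34*((5/9)*(1/12)) = 10*(-1/14) + 34*(5/108) = -5/7 + 85/54 = 325/378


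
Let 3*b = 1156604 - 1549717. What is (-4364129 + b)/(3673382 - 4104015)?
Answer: 1926500/184557 ≈ 10.439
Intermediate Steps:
b = -393113/3 (b = (1156604 - 1549717)/3 = (⅓)*(-393113) = -393113/3 ≈ -1.3104e+5)
(-4364129 + b)/(3673382 - 4104015) = (-4364129 - 393113/3)/(3673382 - 4104015) = -13485500/3/(-430633) = -13485500/3*(-1/430633) = 1926500/184557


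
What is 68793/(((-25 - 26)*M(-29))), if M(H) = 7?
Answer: -22931/119 ≈ -192.70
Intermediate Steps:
68793/(((-25 - 26)*M(-29))) = 68793/(((-25 - 26)*7)) = 68793/((-51*7)) = 68793/(-357) = 68793*(-1/357) = -22931/119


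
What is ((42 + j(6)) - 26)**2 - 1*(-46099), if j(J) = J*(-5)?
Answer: 46295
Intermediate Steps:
j(J) = -5*J
((42 + j(6)) - 26)**2 - 1*(-46099) = ((42 - 5*6) - 26)**2 - 1*(-46099) = ((42 - 30) - 26)**2 + 46099 = (12 - 26)**2 + 46099 = (-14)**2 + 46099 = 196 + 46099 = 46295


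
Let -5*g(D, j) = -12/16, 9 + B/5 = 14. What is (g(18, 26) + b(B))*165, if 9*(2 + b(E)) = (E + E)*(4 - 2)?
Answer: 18337/12 ≈ 1528.1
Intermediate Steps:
B = 25 (B = -45 + 5*14 = -45 + 70 = 25)
g(D, j) = 3/20 (g(D, j) = -(-12)/(5*16) = -⅕*(-¾) = 3/20)
b(E) = -2 + 4*E/9 (b(E) = -2 + ((E + E)*(4 - 2))/9 = -2 + ((2*E)*2)/9 = -2 + (4*E)/9 = -2 + 4*E/9)
(g(18, 26) + b(B))*165 = (3/20 + (-2 + (4/9)*25))*165 = (3/20 + (-2 + 100/9))*165 = (3/20 + 82/9)*165 = (1667/180)*165 = 18337/12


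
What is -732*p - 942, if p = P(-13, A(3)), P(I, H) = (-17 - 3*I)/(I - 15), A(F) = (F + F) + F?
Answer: -2568/7 ≈ -366.86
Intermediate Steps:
A(F) = 3*F (A(F) = 2*F + F = 3*F)
P(I, H) = (-17 - 3*I)/(-15 + I)
p = -11/14 (p = (-17 - 3*(-13))/(-15 - 13) = (-17 + 39)/(-28) = -1/28*22 = -11/14 ≈ -0.78571)
-732*p - 942 = -732*(-11/14) - 942 = 4026/7 - 942 = -2568/7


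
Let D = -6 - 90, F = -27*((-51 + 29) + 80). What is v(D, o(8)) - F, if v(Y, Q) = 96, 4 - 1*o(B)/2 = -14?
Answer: 1662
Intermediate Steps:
o(B) = 36 (o(B) = 8 - 2*(-14) = 8 + 28 = 36)
F = -1566 (F = -27*(-22 + 80) = -27*58 = -1566)
D = -96
v(D, o(8)) - F = 96 - 1*(-1566) = 96 + 1566 = 1662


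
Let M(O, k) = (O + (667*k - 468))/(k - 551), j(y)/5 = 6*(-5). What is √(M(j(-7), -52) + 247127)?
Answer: √9986543161/201 ≈ 497.18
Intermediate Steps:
j(y) = -150 (j(y) = 5*(6*(-5)) = 5*(-30) = -150)
M(O, k) = (-468 + O + 667*k)/(-551 + k) (M(O, k) = (O + (-468 + 667*k))/(-551 + k) = (-468 + O + 667*k)/(-551 + k))
√(M(j(-7), -52) + 247127) = √((-468 - 150 + 667*(-52))/(-551 - 52) + 247127) = √((-468 - 150 - 34684)/(-603) + 247127) = √(-1/603*(-35302) + 247127) = √(35302/603 + 247127) = √(149052883/603) = √9986543161/201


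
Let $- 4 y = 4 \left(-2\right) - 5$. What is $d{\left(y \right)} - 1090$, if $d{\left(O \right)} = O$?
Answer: $- \frac{4347}{4} \approx -1086.8$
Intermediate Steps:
$y = \frac{13}{4}$ ($y = - \frac{4 \left(-2\right) - 5}{4} = - \frac{-8 - 5}{4} = \left(- \frac{1}{4}\right) \left(-13\right) = \frac{13}{4} \approx 3.25$)
$d{\left(y \right)} - 1090 = \frac{13}{4} - 1090 = - \frac{4347}{4}$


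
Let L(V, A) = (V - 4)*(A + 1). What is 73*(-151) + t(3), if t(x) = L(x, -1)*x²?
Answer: -11023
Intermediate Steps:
L(V, A) = (1 + A)*(-4 + V) (L(V, A) = (-4 + V)*(1 + A) = (1 + A)*(-4 + V))
t(x) = 0 (t(x) = (-4 + x - 4*(-1) - x)*x² = (-4 + x + 4 - x)*x² = 0*x² = 0)
73*(-151) + t(3) = 73*(-151) + 0 = -11023 + 0 = -11023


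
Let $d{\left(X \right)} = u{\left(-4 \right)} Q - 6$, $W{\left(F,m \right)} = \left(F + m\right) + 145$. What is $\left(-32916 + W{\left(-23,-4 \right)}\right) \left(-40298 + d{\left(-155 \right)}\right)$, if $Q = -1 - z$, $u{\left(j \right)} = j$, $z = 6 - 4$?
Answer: $1321497016$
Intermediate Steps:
$z = 2$ ($z = 6 - 4 = 2$)
$Q = -3$ ($Q = -1 - 2 = -3$)
$W{\left(F,m \right)} = 145 + F + m$
$d{\left(X \right)} = 6$ ($d{\left(X \right)} = \left(-4\right) \left(-3\right) - 6 = 12 - 6 = 6$)
$\left(-32916 + W{\left(-23,-4 \right)}\right) \left(-40298 + d{\left(-155 \right)}\right) = \left(-32916 - -118\right) \left(-40298 + 6\right) = \left(-32916 + 118\right) \left(-40292\right) = \left(-32798\right) \left(-40292\right) = 1321497016$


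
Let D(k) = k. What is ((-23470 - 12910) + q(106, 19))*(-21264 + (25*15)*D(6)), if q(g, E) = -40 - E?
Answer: 692851146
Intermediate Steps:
((-23470 - 12910) + q(106, 19))*(-21264 + (25*15)*D(6)) = ((-23470 - 12910) + (-40 - 1*19))*(-21264 + (25*15)*6) = (-36380 + (-40 - 19))*(-21264 + 375*6) = (-36380 - 59)*(-21264 + 2250) = -36439*(-19014) = 692851146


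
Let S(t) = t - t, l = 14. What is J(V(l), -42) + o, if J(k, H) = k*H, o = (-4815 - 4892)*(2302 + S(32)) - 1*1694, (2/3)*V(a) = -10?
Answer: -22346578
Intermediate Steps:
S(t) = 0
V(a) = -15 (V(a) = (3/2)*(-10) = -15)
o = -22347208 (o = (-4815 - 4892)*(2302 + 0) - 1*1694 = -9707*2302 - 1694 = -22345514 - 1694 = -22347208)
J(k, H) = H*k
J(V(l), -42) + o = -42*(-15) - 22347208 = 630 - 22347208 = -22346578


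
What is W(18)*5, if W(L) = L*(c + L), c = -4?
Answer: 1260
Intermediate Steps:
W(L) = L*(-4 + L)
W(18)*5 = (18*(-4 + 18))*5 = (18*14)*5 = 252*5 = 1260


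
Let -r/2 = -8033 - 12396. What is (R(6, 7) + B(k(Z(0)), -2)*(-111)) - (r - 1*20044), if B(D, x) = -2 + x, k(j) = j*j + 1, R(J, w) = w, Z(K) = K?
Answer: -20363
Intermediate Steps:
k(j) = 1 + j² (k(j) = j² + 1 = 1 + j²)
r = 40858 (r = -2*(-8033 - 12396) = -2*(-20429) = 40858)
(R(6, 7) + B(k(Z(0)), -2)*(-111)) - (r - 1*20044) = (7 + (-2 - 2)*(-111)) - (40858 - 1*20044) = (7 - 4*(-111)) - (40858 - 20044) = (7 + 444) - 1*20814 = 451 - 20814 = -20363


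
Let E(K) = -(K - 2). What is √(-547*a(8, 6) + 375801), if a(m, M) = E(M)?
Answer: √377989 ≈ 614.81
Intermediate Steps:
E(K) = 2 - K (E(K) = -(-2 + K) = 2 - K)
a(m, M) = 2 - M
√(-547*a(8, 6) + 375801) = √(-547*(2 - 1*6) + 375801) = √(-547*(2 - 6) + 375801) = √(-547*(-4) + 375801) = √(2188 + 375801) = √377989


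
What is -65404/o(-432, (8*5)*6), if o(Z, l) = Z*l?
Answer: 16351/25920 ≈ 0.63083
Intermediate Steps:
-65404/o(-432, (8*5)*6) = -65404/((-432*8*5*6)) = -65404/((-17280*6)) = -65404/((-432*240)) = -65404/(-103680) = -65404*(-1/103680) = 16351/25920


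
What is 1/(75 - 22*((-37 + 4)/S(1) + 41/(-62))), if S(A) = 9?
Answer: 93/15830 ≈ 0.0058749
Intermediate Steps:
1/(75 - 22*((-37 + 4)/S(1) + 41/(-62))) = 1/(75 - 22*((-37 + 4)/9 + 41/(-62))) = 1/(75 - 22*(-33*1/9 + 41*(-1/62))) = 1/(75 - 22*(-11/3 - 41/62)) = 1/(75 - 22*(-805/186)) = 1/(75 + 8855/93) = 1/(15830/93) = 93/15830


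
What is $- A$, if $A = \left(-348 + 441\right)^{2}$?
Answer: $-8649$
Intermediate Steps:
$A = 8649$ ($A = 93^{2} = 8649$)
$- A = \left(-1\right) 8649 = -8649$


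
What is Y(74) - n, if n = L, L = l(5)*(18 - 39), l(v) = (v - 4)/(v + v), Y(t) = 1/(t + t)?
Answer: 1559/740 ≈ 2.1068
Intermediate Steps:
Y(t) = 1/(2*t)
l(v) = (-4 + v)/(2*v) (l(v) = (-4 + v)/((2*v)) = (-4 + v)*(1/(2*v)) = (-4 + v)/(2*v))
L = -21/10 (L = ((1/2)*(-4 + 5)/5)*(18 - 39) = ((1/2)*(1/5)*1)*(-21) = (1/10)*(-21) = -21/10 ≈ -2.1000)
n = -21/10 ≈ -2.1000
Y(74) - n = (1/2)/74 - 1*(-21/10) = (1/2)*(1/74) + 21/10 = 1/148 + 21/10 = 1559/740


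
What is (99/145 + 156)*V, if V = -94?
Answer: -2135586/145 ≈ -14728.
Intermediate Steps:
(99/145 + 156)*V = (99/145 + 156)*(-94) = (22719/145)*(-94) = -2135586/145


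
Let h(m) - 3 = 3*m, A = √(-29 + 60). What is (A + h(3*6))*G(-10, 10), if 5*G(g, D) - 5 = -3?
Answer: 114/5 + 2*√31/5 ≈ 25.027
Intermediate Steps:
G(g, D) = ⅖ (G(g, D) = 1 + (⅕)*(-3) = 1 - ⅗ = ⅖)
A = √31 ≈ 5.5678
h(m) = 3 + 3*m
(A + h(3*6))*G(-10, 10) = (√31 + (3 + 3*(3*6)))*(⅖) = (√31 + (3 + 3*18))*(⅖) = (√31 + (3 + 54))*(⅖) = (√31 + 57)*(⅖) = (57 + √31)*(⅖) = 114/5 + 2*√31/5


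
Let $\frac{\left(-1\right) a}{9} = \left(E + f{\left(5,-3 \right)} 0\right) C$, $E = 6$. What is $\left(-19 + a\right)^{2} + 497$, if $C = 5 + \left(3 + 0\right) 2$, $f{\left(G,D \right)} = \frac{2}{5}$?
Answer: $376266$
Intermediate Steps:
$f{\left(G,D \right)} = \frac{2}{5}$ ($f{\left(G,D \right)} = 2 \cdot \frac{1}{5} = \frac{2}{5}$)
$C = 11$ ($C = 5 + 3 \cdot 2 = 5 + 6 = 11$)
$a = -594$ ($a = - 9 \left(6 + \frac{2}{5} \cdot 0\right) 11 = - 9 \left(6 + 0\right) 11 = - 9 \cdot 6 \cdot 11 = \left(-9\right) 66 = -594$)
$\left(-19 + a\right)^{2} + 497 = \left(-19 - 594\right)^{2} + 497 = \left(-613\right)^{2} + 497 = 375769 + 497 = 376266$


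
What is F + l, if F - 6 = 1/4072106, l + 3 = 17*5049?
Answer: 349533290617/4072106 ≈ 85836.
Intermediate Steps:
l = 85830 (l = -3 + 17*5049 = -3 + 85833 = 85830)
F = 24432637/4072106 (F = 6 + 1/4072106 = 24432637/4072106 ≈ 6.0000)
F + l = 24432637/4072106 + 85830 = 349533290617/4072106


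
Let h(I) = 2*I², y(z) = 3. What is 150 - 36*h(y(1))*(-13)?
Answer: 8574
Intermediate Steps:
150 - 36*h(y(1))*(-13) = 150 - 36*2*3²*(-13) = 150 - 36*2*9*(-13) = 150 - 648*(-13) = 150 - 36*(-234) = 150 + 8424 = 8574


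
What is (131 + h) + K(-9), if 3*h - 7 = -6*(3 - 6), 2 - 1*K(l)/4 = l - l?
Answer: 442/3 ≈ 147.33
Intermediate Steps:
K(l) = 8 (K(l) = 8 - 4*(l - l) = 8 - 4*0 = 8 + 0 = 8)
h = 25/3 (h = 7/3 + (-6*(3 - 6))/3 = 7/3 + (-6*(-3))/3 = 7/3 + (⅓)*18 = 7/3 + 6 = 25/3 ≈ 8.3333)
(131 + h) + K(-9) = (131 + 25/3) + 8 = 418/3 + 8 = 442/3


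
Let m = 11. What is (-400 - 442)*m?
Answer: -9262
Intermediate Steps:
(-400 - 442)*m = (-400 - 442)*11 = -842*11 = -9262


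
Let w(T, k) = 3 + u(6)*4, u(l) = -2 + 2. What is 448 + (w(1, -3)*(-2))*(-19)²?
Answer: -1718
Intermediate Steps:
u(l) = 0
w(T, k) = 3 (w(T, k) = 3 + 0*4 = 3 + 0 = 3)
448 + (w(1, -3)*(-2))*(-19)² = 448 + (3*(-2))*(-19)² = 448 - 6*361 = 448 - 2166 = -1718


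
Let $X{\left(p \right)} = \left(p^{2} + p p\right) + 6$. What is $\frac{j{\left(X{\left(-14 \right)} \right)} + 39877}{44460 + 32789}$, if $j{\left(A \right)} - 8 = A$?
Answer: $\frac{40283}{77249} \approx 0.52147$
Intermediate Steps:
$X{\left(p \right)} = 6 + 2 p^{2}$ ($X{\left(p \right)} = \left(p^{2} + p^{2}\right) + 6 = 2 p^{2} + 6 = 6 + 2 p^{2}$)
$j{\left(A \right)} = 8 + A$
$\frac{j{\left(X{\left(-14 \right)} \right)} + 39877}{44460 + 32789} = \frac{\left(8 + \left(6 + 2 \left(-14\right)^{2}\right)\right) + 39877}{44460 + 32789} = \frac{\left(8 + \left(6 + 2 \cdot 196\right)\right) + 39877}{77249} = \left(\left(8 + \left(6 + 392\right)\right) + 39877\right) \frac{1}{77249} = \left(\left(8 + 398\right) + 39877\right) \frac{1}{77249} = \left(406 + 39877\right) \frac{1}{77249} = 40283 \cdot \frac{1}{77249} = \frac{40283}{77249}$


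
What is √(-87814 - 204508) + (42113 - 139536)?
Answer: -97423 + I*√292322 ≈ -97423.0 + 540.67*I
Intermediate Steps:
√(-87814 - 204508) + (42113 - 139536) = √(-292322) - 97423 = I*√292322 - 97423 = -97423 + I*√292322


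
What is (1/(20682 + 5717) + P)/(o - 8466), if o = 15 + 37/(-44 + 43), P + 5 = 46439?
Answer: -1225811167/224074712 ≈ -5.4705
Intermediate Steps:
P = 46434 (P = -5 + 46439 = 46434)
o = -22 (o = 15 + 37/(-1) = 15 - 1*37 = 15 - 37 = -22)
(1/(20682 + 5717) + P)/(o - 8466) = (1/(20682 + 5717) + 46434)/(-22 - 8466) = (1/26399 + 46434)/(-8488) = (1/26399 + 46434)*(-1/8488) = (1225811167/26399)*(-1/8488) = -1225811167/224074712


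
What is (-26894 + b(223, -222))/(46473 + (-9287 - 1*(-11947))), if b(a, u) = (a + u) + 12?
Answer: -26881/49133 ≈ -0.54711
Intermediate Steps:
b(a, u) = 12 + a + u
(-26894 + b(223, -222))/(46473 + (-9287 - 1*(-11947))) = (-26894 + (12 + 223 - 222))/(46473 + (-9287 - 1*(-11947))) = (-26894 + 13)/(46473 + (-9287 + 11947)) = -26881/(46473 + 2660) = -26881/49133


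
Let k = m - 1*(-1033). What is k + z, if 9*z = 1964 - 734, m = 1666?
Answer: 8507/3 ≈ 2835.7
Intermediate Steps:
k = 2699 (k = 1666 - 1*(-1033) = 1666 + 1033 = 2699)
z = 410/3 (z = (1964 - 734)/9 = (1/9)*1230 = 410/3 ≈ 136.67)
k + z = 2699 + 410/3 = 8507/3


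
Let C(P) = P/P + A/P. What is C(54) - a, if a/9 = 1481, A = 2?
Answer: -359855/27 ≈ -13328.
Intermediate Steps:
C(P) = 1 + 2/P (C(P) = P/P + 2/P = 1 + 2/P)
a = 13329 (a = 9*1481 = 13329)
C(54) - a = (2 + 54)/54 - 1*13329 = (1/54)*56 - 13329 = 28/27 - 13329 = -359855/27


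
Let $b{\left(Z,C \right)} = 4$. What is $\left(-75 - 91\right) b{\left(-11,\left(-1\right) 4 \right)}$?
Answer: $-664$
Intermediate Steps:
$\left(-75 - 91\right) b{\left(-11,\left(-1\right) 4 \right)} = \left(-75 - 91\right) 4 = \left(-166\right) 4 = -664$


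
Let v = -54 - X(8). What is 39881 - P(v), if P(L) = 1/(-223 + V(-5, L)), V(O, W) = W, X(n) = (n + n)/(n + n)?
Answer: 11086919/278 ≈ 39881.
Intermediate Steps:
X(n) = 1 (X(n) = (2*n)/((2*n)) = (2*n)*(1/(2*n)) = 1)
v = -55 (v = -54 - 1*1 = -54 - 1 = -55)
P(L) = 1/(-223 + L)
39881 - P(v) = 39881 - 1/(-223 - 55) = 39881 - 1/(-278) = 39881 - 1*(-1/278) = 39881 + 1/278 = 11086919/278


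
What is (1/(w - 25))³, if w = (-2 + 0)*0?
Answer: -1/15625 ≈ -6.4000e-5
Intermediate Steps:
w = 0 (w = -2*0 = 0)
(1/(w - 25))³ = (1/(0 - 25))³ = (1/(-25))³ = (-1/25)³ = -1/15625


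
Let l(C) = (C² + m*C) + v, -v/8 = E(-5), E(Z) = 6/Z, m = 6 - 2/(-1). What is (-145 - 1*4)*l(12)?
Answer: -185952/5 ≈ -37190.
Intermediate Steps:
m = 8 (m = 6 - 2*(-1) = 6 + 2 = 8)
v = 48/5 (v = -48/(-5) = -48*(-1)/5 = -8*(-6/5) = 48/5 ≈ 9.6000)
l(C) = 48/5 + C² + 8*C (l(C) = (C² + 8*C) + 48/5 = 48/5 + C² + 8*C)
(-145 - 1*4)*l(12) = (-145 - 1*4)*(48/5 + 12² + 8*12) = (-145 - 4)*(48/5 + 144 + 96) = -149*1248/5 = -185952/5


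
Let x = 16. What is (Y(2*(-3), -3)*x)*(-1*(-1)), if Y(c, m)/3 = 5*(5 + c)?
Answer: -240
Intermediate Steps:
Y(c, m) = 75 + 15*c (Y(c, m) = 3*(5*(5 + c)) = 3*(25 + 5*c) = 75 + 15*c)
(Y(2*(-3), -3)*x)*(-1*(-1)) = ((75 + 15*(2*(-3)))*16)*(-1*(-1)) = ((75 + 15*(-6))*16)*1 = ((75 - 90)*16)*1 = -15*16*1 = -240*1 = -240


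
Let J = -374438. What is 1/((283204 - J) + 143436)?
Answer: 1/801078 ≈ 1.2483e-6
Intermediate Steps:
1/((283204 - J) + 143436) = 1/((283204 - 1*(-374438)) + 143436) = 1/((283204 + 374438) + 143436) = 1/(657642 + 143436) = 1/801078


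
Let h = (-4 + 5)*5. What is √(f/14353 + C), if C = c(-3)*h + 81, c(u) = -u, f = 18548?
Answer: 2*√5010761477/14353 ≈ 9.8637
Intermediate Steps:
h = 5 (h = 1*5 = 5)
C = 96 (C = -1*(-3)*5 + 81 = 3*5 + 81 = 15 + 81 = 96)
√(f/14353 + C) = √(18548/14353 + 96) = √(1396436/14353) = 2*√5010761477/14353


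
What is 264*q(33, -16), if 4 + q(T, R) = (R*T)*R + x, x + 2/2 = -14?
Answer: 2225256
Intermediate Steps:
x = -15 (x = -1 - 14 = -15)
q(T, R) = -19 + T*R² (q(T, R) = -4 + ((R*T)*R - 15) = -4 + (T*R² - 15) = -4 + (-15 + T*R²) = -19 + T*R²)
264*q(33, -16) = 264*(-19 + 33*(-16)²) = 264*(-19 + 33*256) = 264*(-19 + 8448) = 264*8429 = 2225256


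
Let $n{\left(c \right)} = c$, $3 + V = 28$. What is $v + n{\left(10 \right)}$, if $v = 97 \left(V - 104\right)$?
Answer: $-7653$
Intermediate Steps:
$V = 25$ ($V = -3 + 28 = 25$)
$v = -7663$ ($v = 97 \left(25 - 104\right) = 97 \left(-79\right) = -7663$)
$v + n{\left(10 \right)} = -7663 + 10 = -7653$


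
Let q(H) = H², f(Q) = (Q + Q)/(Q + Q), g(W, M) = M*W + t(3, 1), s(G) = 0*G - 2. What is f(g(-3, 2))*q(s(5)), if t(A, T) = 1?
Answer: 4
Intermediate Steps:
s(G) = -2 (s(G) = 0 - 2 = -2)
g(W, M) = 1 + M*W (g(W, M) = M*W + 1 = 1 + M*W)
f(Q) = 1 (f(Q) = (2*Q)/((2*Q)) = (2*Q)*(1/(2*Q)) = 1)
f(g(-3, 2))*q(s(5)) = 1*(-2)² = 1*4 = 4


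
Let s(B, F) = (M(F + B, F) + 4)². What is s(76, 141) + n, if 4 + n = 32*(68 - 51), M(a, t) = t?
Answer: 21565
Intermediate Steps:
s(B, F) = (4 + F)² (s(B, F) = (F + 4)² = (4 + F)²)
n = 540 (n = -4 + 32*(68 - 51) = -4 + 32*17 = -4 + 544 = 540)
s(76, 141) + n = (4 + 141)² + 540 = 145² + 540 = 21025 + 540 = 21565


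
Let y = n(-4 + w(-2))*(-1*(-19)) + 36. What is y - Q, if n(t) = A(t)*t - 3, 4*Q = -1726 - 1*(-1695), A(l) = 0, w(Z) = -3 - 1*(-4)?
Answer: -53/4 ≈ -13.250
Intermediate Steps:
w(Z) = 1 (w(Z) = -3 + 4 = 1)
Q = -31/4 (Q = (-1726 - 1*(-1695))/4 = (-1726 + 1695)/4 = (¼)*(-31) = -31/4 ≈ -7.7500)
n(t) = -3 (n(t) = 0*t - 3 = 0 - 3 = -3)
y = -21 (y = -(-3)*(-19) + 36 = -3*19 + 36 = -57 + 36 = -21)
y - Q = -21 - 1*(-31/4) = -21 + 31/4 = -53/4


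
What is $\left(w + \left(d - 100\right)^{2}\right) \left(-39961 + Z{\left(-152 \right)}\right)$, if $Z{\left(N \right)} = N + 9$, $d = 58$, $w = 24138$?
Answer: $-1038773808$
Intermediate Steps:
$Z{\left(N \right)} = 9 + N$
$\left(w + \left(d - 100\right)^{2}\right) \left(-39961 + Z{\left(-152 \right)}\right) = \left(24138 + \left(58 - 100\right)^{2}\right) \left(-39961 + \left(9 - 152\right)\right) = \left(24138 + \left(-42\right)^{2}\right) \left(-39961 - 143\right) = \left(24138 + 1764\right) \left(-40104\right) = 25902 \left(-40104\right) = -1038773808$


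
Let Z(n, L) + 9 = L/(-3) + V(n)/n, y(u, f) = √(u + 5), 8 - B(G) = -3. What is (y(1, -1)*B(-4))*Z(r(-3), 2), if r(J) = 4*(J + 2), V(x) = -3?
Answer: -1177*√6/12 ≈ -240.25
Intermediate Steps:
B(G) = 11 (B(G) = 8 - 1*(-3) = 8 + 3 = 11)
y(u, f) = √(5 + u)
r(J) = 8 + 4*J (r(J) = 4*(2 + J) = 8 + 4*J)
Z(n, L) = -9 - 3/n - L/3 (Z(n, L) = -9 + (L/(-3) - 3/n) = -9 + (L*(-⅓) - 3/n) = -9 + (-L/3 - 3/n) = -9 + (-3/n - L/3) = -9 - 3/n - L/3)
(y(1, -1)*B(-4))*Z(r(-3), 2) = (√(5 + 1)*11)*(-9 - 3/(8 + 4*(-3)) - ⅓*2) = (√6*11)*(-9 - 3/(8 - 12) - ⅔) = (11*√6)*(-9 - 3/(-4) - ⅔) = (11*√6)*(-9 - 3*(-¼) - ⅔) = (11*√6)*(-9 + ¾ - ⅔) = (11*√6)*(-107/12) = -1177*√6/12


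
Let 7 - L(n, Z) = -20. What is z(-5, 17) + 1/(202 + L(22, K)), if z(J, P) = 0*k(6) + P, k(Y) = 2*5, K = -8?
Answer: 3894/229 ≈ 17.004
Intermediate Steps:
k(Y) = 10
L(n, Z) = 27 (L(n, Z) = 7 - 1*(-20) = 7 + 20 = 27)
z(J, P) = P (z(J, P) = 0*10 + P = 0 + P = P)
z(-5, 17) + 1/(202 + L(22, K)) = 17 + 1/(202 + 27) = 17 + 1/229 = 3894/229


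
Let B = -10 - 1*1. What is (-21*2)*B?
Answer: 462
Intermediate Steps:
B = -11 (B = -10 - 1 = -11)
(-21*2)*B = -21*2*(-11) = -42*(-11) = 462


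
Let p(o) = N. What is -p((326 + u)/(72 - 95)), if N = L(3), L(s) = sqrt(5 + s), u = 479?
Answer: -2*sqrt(2) ≈ -2.8284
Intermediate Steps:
N = 2*sqrt(2) (N = sqrt(5 + 3) = sqrt(8) = 2*sqrt(2) ≈ 2.8284)
p(o) = 2*sqrt(2)
-p((326 + u)/(72 - 95)) = -2*sqrt(2)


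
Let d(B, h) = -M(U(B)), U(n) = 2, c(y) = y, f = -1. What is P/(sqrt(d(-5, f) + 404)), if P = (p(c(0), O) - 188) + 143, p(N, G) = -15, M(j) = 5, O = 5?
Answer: -20*sqrt(399)/133 ≈ -3.0038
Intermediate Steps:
d(B, h) = -5 (d(B, h) = -1*5 = -5)
P = -60 (P = (-15 - 188) + 143 = -203 + 143 = -60)
P/(sqrt(d(-5, f) + 404)) = -60/sqrt(-5 + 404) = -60*sqrt(399)/399 = -20*sqrt(399)/133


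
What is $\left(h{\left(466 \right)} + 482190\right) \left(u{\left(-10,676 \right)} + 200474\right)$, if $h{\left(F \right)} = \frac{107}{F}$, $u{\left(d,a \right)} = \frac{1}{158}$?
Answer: $\frac{7117368950755771}{73628} \approx 9.6667 \cdot 10^{10}$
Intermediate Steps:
$u{\left(d,a \right)} = \frac{1}{158}$
$\left(h{\left(466 \right)} + 482190\right) \left(u{\left(-10,676 \right)} + 200474\right) = \left(\frac{107}{466} + 482190\right) \left(\frac{1}{158} + 200474\right) = \left(107 \cdot \frac{1}{466} + 482190\right) \frac{31674893}{158} = \left(\frac{107}{466} + 482190\right) \frac{31674893}{158} = \frac{224700647}{466} \cdot \frac{31674893}{158} = \frac{7117368950755771}{73628}$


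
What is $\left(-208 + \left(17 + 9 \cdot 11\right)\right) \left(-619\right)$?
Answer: $56948$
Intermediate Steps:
$\left(-208 + \left(17 + 9 \cdot 11\right)\right) \left(-619\right) = \left(-208 + \left(17 + 99\right)\right) \left(-619\right) = \left(-208 + 116\right) \left(-619\right) = \left(-92\right) \left(-619\right) = 56948$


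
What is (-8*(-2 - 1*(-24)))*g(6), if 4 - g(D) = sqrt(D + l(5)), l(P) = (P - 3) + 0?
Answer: -704 + 352*sqrt(2) ≈ -206.20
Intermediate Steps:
l(P) = -3 + P (l(P) = (-3 + P) + 0 = -3 + P)
g(D) = 4 - sqrt(2 + D) (g(D) = 4 - sqrt(D + (-3 + 5)) = 4 - sqrt(D + 2) = 4 - sqrt(2 + D))
(-8*(-2 - 1*(-24)))*g(6) = (-8*(-2 - 1*(-24)))*(4 - sqrt(2 + 6)) = (-8*(-2 + 24))*(4 - sqrt(8)) = (-8*22)*(4 - 2*sqrt(2)) = -176*(4 - 2*sqrt(2)) = -704 + 352*sqrt(2)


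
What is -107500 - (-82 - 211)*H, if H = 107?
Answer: -76149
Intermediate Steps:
-107500 - (-82 - 211)*H = -107500 - (-82 - 211)*107 = -107500 - (-293)*107 = -107500 - 1*(-31351) = -107500 + 31351 = -76149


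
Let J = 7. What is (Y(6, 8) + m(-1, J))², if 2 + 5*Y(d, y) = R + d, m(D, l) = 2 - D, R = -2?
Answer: 289/25 ≈ 11.560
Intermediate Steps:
Y(d, y) = -⅘ + d/5 (Y(d, y) = -⅖ + (-2 + d)/5 = -⅖ + (-⅖ + d/5) = -⅘ + d/5)
(Y(6, 8) + m(-1, J))² = ((-⅘ + (⅕)*6) + (2 - 1*(-1)))² = ((-⅘ + 6/5) + (2 + 1))² = (⅖ + 3)² = (17/5)² = 289/25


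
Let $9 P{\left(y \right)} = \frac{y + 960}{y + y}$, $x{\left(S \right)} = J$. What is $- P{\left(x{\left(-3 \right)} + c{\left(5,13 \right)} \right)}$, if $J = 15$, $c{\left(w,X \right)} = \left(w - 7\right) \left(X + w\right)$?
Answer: $\frac{313}{126} \approx 2.4841$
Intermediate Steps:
$c{\left(w,X \right)} = \left(-7 + w\right) \left(X + w\right)$
$x{\left(S \right)} = 15$
$P{\left(y \right)} = \frac{960 + y}{18 y}$ ($P{\left(y \right)} = \frac{\left(y + 960\right) \frac{1}{y + y}}{9} = \frac{\left(960 + y\right) \frac{1}{2 y}}{9} = \frac{\frac{1}{2} \frac{1}{y} \left(960 + y\right)}{9} = \frac{960 + y}{18 y}$)
$- P{\left(x{\left(-3 \right)} + c{\left(5,13 \right)} \right)} = - \frac{960 + \left(15 + \left(5^{2} - 91 - 35 + 13 \cdot 5\right)\right)}{18 \left(15 + \left(5^{2} - 91 - 35 + 13 \cdot 5\right)\right)} = - \frac{960 + \left(15 + \left(25 - 91 - 35 + 65\right)\right)}{18 \left(15 + \left(25 - 91 - 35 + 65\right)\right)} = - \frac{960 + \left(15 - 36\right)}{18 \left(15 - 36\right)} = - \frac{960 - 21}{18 \left(-21\right)} = - \frac{\left(-1\right) 939}{18 \cdot 21} = \left(-1\right) \left(- \frac{313}{126}\right) = \frac{313}{126}$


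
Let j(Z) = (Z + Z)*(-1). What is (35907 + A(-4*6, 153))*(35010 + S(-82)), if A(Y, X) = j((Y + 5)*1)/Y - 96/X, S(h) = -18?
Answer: 21358466532/17 ≈ 1.2564e+9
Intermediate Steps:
j(Z) = -2*Z (j(Z) = (2*Z)*(-1) = -2*Z)
A(Y, X) = -96/X + (-10 - 2*Y)/Y (A(Y, X) = (-2*(Y + 5))/Y - 96/X = (-2*(5 + Y))/Y - 96/X = (-10 - 2*Y)/Y - 96/X = -96/X + (-10 - 2*Y)/Y)
(35907 + A(-4*6, 153))*(35010 + S(-82)) = (35907 + (-2 - 96/153 - 10/((-4*6))))*(35010 - 18) = (35907 + (-2 - 96*1/153 - 10/(-24)))*34992 = (35907 + (-2 - 32/51 - 10*(-1/24)))*34992 = (35907 + (-2 - 32/51 + 5/12))*34992 = (35907 - 451/204)*34992 = (7324577/204)*34992 = 21358466532/17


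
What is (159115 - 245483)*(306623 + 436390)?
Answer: -64172546784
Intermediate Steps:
(159115 - 245483)*(306623 + 436390) = -86368*743013 = -64172546784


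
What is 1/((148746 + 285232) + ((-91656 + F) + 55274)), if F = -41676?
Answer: 1/355920 ≈ 2.8096e-6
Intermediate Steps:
1/((148746 + 285232) + ((-91656 + F) + 55274)) = 1/((148746 + 285232) + ((-91656 - 41676) + 55274)) = 1/(433978 + (-133332 + 55274)) = 1/(433978 - 78058) = 1/355920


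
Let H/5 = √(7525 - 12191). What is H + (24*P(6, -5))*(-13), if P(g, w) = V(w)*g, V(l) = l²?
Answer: -46800 + 5*I*√4666 ≈ -46800.0 + 341.54*I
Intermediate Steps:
P(g, w) = g*w² (P(g, w) = w²*g = g*w²)
H = 5*I*√4666 (H = 5*√(7525 - 12191) = 5*√(-4666) = 5*(I*√4666) = 5*I*√4666 ≈ 341.54*I)
H + (24*P(6, -5))*(-13) = 5*I*√4666 + (24*(6*(-5)²))*(-13) = 5*I*√4666 + (24*(6*25))*(-13) = 5*I*√4666 + (24*150)*(-13) = 5*I*√4666 + 3600*(-13) = 5*I*√4666 - 46800 = -46800 + 5*I*√4666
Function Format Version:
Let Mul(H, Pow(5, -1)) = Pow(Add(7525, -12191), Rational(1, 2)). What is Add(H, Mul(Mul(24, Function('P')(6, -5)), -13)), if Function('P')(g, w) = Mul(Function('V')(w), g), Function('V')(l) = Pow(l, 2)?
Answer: Add(-46800, Mul(5, I, Pow(4666, Rational(1, 2)))) ≈ Add(-46800., Mul(341.54, I))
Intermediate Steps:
Function('P')(g, w) = Mul(g, Pow(w, 2)) (Function('P')(g, w) = Mul(Pow(w, 2), g) = Mul(g, Pow(w, 2)))
H = Mul(5, I, Pow(4666, Rational(1, 2))) (H = Mul(5, Pow(Add(7525, -12191), Rational(1, 2))) = Mul(5, Pow(-4666, Rational(1, 2))) = Mul(5, Mul(I, Pow(4666, Rational(1, 2)))) = Mul(5, I, Pow(4666, Rational(1, 2))) ≈ Mul(341.54, I))
Add(H, Mul(Mul(24, Function('P')(6, -5)), -13)) = Add(Mul(5, I, Pow(4666, Rational(1, 2))), Mul(Mul(24, Mul(6, Pow(-5, 2))), -13)) = Add(Mul(5, I, Pow(4666, Rational(1, 2))), Mul(Mul(24, Mul(6, 25)), -13)) = Add(Mul(5, I, Pow(4666, Rational(1, 2))), Mul(Mul(24, 150), -13)) = Add(Mul(5, I, Pow(4666, Rational(1, 2))), Mul(3600, -13)) = Add(Mul(5, I, Pow(4666, Rational(1, 2))), -46800) = Add(-46800, Mul(5, I, Pow(4666, Rational(1, 2))))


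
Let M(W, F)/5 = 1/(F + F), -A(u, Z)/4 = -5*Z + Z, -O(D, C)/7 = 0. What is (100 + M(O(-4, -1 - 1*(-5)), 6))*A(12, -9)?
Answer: -14460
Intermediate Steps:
O(D, C) = 0 (O(D, C) = -7*0 = 0)
A(u, Z) = 16*Z (A(u, Z) = -4*(-5*Z + Z) = -(-16)*Z = 16*Z)
M(W, F) = 5/(2*F) (M(W, F) = 5/(F + F) = 5/((2*F)) = 5*(1/(2*F)) = 5/(2*F))
(100 + M(O(-4, -1 - 1*(-5)), 6))*A(12, -9) = (100 + (5/2)/6)*(16*(-9)) = (100 + (5/2)*(⅙))*(-144) = (100 + 5/12)*(-144) = (1205/12)*(-144) = -14460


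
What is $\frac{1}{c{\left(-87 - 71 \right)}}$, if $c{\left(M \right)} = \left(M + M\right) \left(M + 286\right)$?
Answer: $- \frac{1}{40448} \approx -2.4723 \cdot 10^{-5}$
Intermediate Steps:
$c{\left(M \right)} = 2 M \left(286 + M\right)$
$\frac{1}{c{\left(-87 - 71 \right)}} = \frac{1}{2 \left(-87 - 71\right) \left(286 - 158\right)} = \frac{1}{2 \left(-158\right) \left(286 - 158\right)} = \frac{1}{2 \left(-158\right) 128} = \frac{1}{-40448} = - \frac{1}{40448}$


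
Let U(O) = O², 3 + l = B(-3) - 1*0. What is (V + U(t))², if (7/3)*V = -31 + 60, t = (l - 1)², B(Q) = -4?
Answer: 827080081/49 ≈ 1.6879e+7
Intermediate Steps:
l = -7 (l = -3 + (-4 - 1*0) = -3 + (-4 + 0) = -3 - 4 = -7)
t = 64 (t = (-7 - 1)² = (-8)² = 64)
V = 87/7 (V = 3*(-31 + 60)/7 = (3/7)*29 = 87/7 ≈ 12.429)
(V + U(t))² = (87/7 + 64²)² = (87/7 + 4096)² = (28759/7)² = 827080081/49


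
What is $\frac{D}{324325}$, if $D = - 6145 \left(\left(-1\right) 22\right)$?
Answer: $\frac{27038}{64865} \approx 0.41683$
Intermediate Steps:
$D = 135190$ ($D = \left(-6145\right) \left(-22\right) = 135190$)
$\frac{D}{324325} = \frac{135190}{324325} = 135190 \cdot \frac{1}{324325} = \frac{27038}{64865}$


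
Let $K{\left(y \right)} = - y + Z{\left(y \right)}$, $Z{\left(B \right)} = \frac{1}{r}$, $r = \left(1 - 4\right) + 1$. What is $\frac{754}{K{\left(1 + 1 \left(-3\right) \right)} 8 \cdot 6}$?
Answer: $\frac{377}{36} \approx 10.472$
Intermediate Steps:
$r = -2$ ($r = -3 + 1 = -2$)
$Z{\left(B \right)} = - \frac{1}{2}$ ($Z{\left(B \right)} = \frac{1}{-2} = - \frac{1}{2}$)
$K{\left(y \right)} = - \frac{1}{2} - y$ ($K{\left(y \right)} = - y - \frac{1}{2} = - \frac{1}{2} - y$)
$\frac{754}{K{\left(1 + 1 \left(-3\right) \right)} 8 \cdot 6} = \frac{754}{\left(- \frac{1}{2} - \left(1 + 1 \left(-3\right)\right)\right) 8 \cdot 6} = \frac{754}{\left(- \frac{1}{2} - \left(1 - 3\right)\right) 8 \cdot 6} = \frac{754}{\left(- \frac{1}{2} - -2\right) 8 \cdot 6} = \frac{754}{\left(- \frac{1}{2} + 2\right) 8 \cdot 6} = \frac{754}{\frac{3}{2} \cdot 8 \cdot 6} = \frac{754}{12 \cdot 6} = \frac{754}{72} = 754 \cdot \frac{1}{72} = \frac{377}{36}$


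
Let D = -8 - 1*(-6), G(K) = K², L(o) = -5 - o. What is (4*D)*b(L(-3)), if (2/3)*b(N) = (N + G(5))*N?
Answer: 552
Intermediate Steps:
b(N) = 3*N*(25 + N)/2 (b(N) = 3*((N + 5²)*N)/2 = 3*((N + 25)*N)/2 = 3*((25 + N)*N)/2 = 3*(N*(25 + N))/2 = 3*N*(25 + N)/2)
D = -2 (D = -8 + 6 = -2)
(4*D)*b(L(-3)) = (4*(-2))*(3*(-5 - 1*(-3))*(25 + (-5 - 1*(-3)))/2) = -12*(-5 + 3)*(25 + (-5 + 3)) = -12*(-2)*(25 - 2) = -12*(-2)*23 = -8*(-69) = 552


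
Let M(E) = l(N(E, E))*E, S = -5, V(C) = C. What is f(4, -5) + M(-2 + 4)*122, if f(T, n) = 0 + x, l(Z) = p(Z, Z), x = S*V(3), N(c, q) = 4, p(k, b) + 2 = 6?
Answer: 961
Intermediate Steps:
p(k, b) = 4 (p(k, b) = -2 + 6 = 4)
x = -15 (x = -5*3 = -15)
l(Z) = 4
M(E) = 4*E
f(T, n) = -15 (f(T, n) = 0 - 15 = -15)
f(4, -5) + M(-2 + 4)*122 = -15 + (4*(-2 + 4))*122 = -15 + (4*2)*122 = -15 + 8*122 = -15 + 976 = 961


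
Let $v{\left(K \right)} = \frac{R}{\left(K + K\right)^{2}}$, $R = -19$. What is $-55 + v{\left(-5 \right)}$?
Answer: $- \frac{5519}{100} \approx -55.19$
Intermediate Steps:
$v{\left(K \right)} = - \frac{19}{4 K^{2}}$ ($v{\left(K \right)} = - \frac{19}{\left(K + K\right)^{2}} = - \frac{19}{\left(2 K\right)^{2}} = - \frac{19}{4 K^{2}}$)
$-55 + v{\left(-5 \right)} = -55 - \frac{19}{4 \cdot 25} = -55 - \frac{19}{100} = - \frac{5519}{100}$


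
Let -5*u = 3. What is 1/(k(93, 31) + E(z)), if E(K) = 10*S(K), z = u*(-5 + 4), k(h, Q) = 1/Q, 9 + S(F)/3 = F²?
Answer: -155/40171 ≈ -0.0038585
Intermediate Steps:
u = -⅗ (u = -⅕*3 = -⅗ ≈ -0.60000)
S(F) = -27 + 3*F²
z = ⅗ (z = -3*(-5 + 4)/5 = -⅗*(-1) = ⅗ ≈ 0.60000)
E(K) = -270 + 30*K² (E(K) = 10*(-27 + 3*K²) = -270 + 30*K²)
1/(k(93, 31) + E(z)) = 1/(1/31 + (-270 + 30*(⅗)²)) = 1/(1/31 + (-270 + 30*(9/25))) = 1/(1/31 + (-270 + 54/5)) = 1/(1/31 - 1296/5) = 1/(-40171/155) = -155/40171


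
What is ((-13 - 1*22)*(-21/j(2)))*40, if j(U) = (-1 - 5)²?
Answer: 2450/3 ≈ 816.67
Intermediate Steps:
j(U) = 36 (j(U) = (-6)² = 36)
((-13 - 1*22)*(-21/j(2)))*40 = ((-13 - 1*22)*(-21/36))*40 = ((-13 - 22)*(-21*1/36))*40 = -35*(-7/12)*40 = (245/12)*40 = 2450/3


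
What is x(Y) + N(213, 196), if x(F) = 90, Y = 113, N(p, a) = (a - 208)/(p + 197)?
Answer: 18444/205 ≈ 89.971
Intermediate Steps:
N(p, a) = (-208 + a)/(197 + p)
x(Y) + N(213, 196) = 90 + (-208 + 196)/(197 + 213) = 90 - 12/410 = 90 + (1/410)*(-12) = 90 - 6/205 = 18444/205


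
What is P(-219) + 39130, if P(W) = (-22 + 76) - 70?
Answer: 39114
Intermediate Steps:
P(W) = -16 (P(W) = 54 - 70 = -16)
P(-219) + 39130 = -16 + 39130 = 39114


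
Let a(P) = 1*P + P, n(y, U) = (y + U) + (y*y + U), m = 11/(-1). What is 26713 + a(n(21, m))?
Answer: 27593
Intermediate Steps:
m = -11 (m = 11*(-1) = -11)
n(y, U) = y + y² + 2*U (n(y, U) = (U + y) + (y² + U) = (U + y) + (U + y²) = y + y² + 2*U)
a(P) = 2*P (a(P) = P + P = 2*P)
26713 + a(n(21, m)) = 26713 + 2*(21 + 21² + 2*(-11)) = 26713 + 2*(21 + 441 - 22) = 26713 + 2*440 = 26713 + 880 = 27593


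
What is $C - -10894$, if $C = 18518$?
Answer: $29412$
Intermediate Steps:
$C - -10894 = 18518 - -10894 = 18518 + 10894 = 29412$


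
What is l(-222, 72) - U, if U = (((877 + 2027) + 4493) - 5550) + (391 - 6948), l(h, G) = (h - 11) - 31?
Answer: 4446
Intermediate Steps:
l(h, G) = -42 + h (l(h, G) = (-11 + h) - 31 = -42 + h)
U = -4710 (U = ((2904 + 4493) - 5550) - 6557 = (7397 - 5550) - 6557 = 1847 - 6557 = -4710)
l(-222, 72) - U = (-42 - 222) - 1*(-4710) = -264 + 4710 = 4446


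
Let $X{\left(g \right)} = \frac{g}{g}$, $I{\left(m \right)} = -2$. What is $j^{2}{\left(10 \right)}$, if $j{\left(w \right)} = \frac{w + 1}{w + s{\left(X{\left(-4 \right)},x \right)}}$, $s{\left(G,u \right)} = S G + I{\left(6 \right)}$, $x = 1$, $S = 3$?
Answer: $1$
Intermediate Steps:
$X{\left(g \right)} = 1$
$s{\left(G,u \right)} = -2 + 3 G$ ($s{\left(G,u \right)} = 3 G - 2 = -2 + 3 G$)
$j{\left(w \right)} = 1$ ($j{\left(w \right)} = \frac{w + 1}{w + \left(-2 + 3 \cdot 1\right)} = \frac{1 + w}{w + \left(-2 + 3\right)} = \frac{1 + w}{w + 1} = \frac{1 + w}{1 + w} = 1$)
$j^{2}{\left(10 \right)} = 1^{2} = 1$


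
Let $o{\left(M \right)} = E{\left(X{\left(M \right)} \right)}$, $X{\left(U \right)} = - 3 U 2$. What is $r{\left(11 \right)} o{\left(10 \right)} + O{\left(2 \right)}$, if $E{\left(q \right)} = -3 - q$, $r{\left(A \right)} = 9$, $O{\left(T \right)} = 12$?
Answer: $525$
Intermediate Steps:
$X{\left(U \right)} = - 6 U$
$o{\left(M \right)} = -3 + 6 M$ ($o{\left(M \right)} = -3 - - 6 M = -3 + 6 M$)
$r{\left(11 \right)} o{\left(10 \right)} + O{\left(2 \right)} = 9 \left(-3 + 6 \cdot 10\right) + 12 = 9 \left(-3 + 60\right) + 12 = 9 \cdot 57 + 12 = 513 + 12 = 525$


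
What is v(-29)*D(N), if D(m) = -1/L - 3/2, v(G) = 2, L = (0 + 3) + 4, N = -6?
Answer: -23/7 ≈ -3.2857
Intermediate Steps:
L = 7 (L = 3 + 4 = 7)
D(m) = -23/14 (D(m) = -1/7 - 3/2 = -1*⅐ - 3*½ = -⅐ - 3/2 = -23/14)
v(-29)*D(N) = 2*(-23/14) = -23/7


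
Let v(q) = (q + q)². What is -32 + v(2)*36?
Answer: 544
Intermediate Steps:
v(q) = 4*q² (v(q) = (2*q)² = 4*q²)
-32 + v(2)*36 = -32 + (4*2²)*36 = -32 + (4*4)*36 = -32 + 16*36 = -32 + 576 = 544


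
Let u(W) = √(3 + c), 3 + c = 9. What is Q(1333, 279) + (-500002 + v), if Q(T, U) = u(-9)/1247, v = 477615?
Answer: -27916586/1247 ≈ -22387.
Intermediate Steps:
c = 6 (c = -3 + 9 = 6)
u(W) = 3 (u(W) = √(3 + 6) = √9 = 3)
Q(T, U) = 3/1247
Q(1333, 279) + (-500002 + v) = 3/1247 + (-500002 + 477615) = 3/1247 - 22387 = -27916586/1247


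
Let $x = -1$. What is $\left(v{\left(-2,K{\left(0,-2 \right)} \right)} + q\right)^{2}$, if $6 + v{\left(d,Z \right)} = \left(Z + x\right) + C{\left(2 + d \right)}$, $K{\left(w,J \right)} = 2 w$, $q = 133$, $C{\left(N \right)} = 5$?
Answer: $17161$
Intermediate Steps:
$v{\left(d,Z \right)} = -2 + Z$ ($v{\left(d,Z \right)} = -6 + \left(\left(Z - 1\right) + 5\right) = -6 + \left(\left(-1 + Z\right) + 5\right) = -6 + \left(4 + Z\right) = -2 + Z$)
$\left(v{\left(-2,K{\left(0,-2 \right)} \right)} + q\right)^{2} = \left(\left(-2 + 2 \cdot 0\right) + 133\right)^{2} = \left(\left(-2 + 0\right) + 133\right)^{2} = \left(-2 + 133\right)^{2} = 131^{2} = 17161$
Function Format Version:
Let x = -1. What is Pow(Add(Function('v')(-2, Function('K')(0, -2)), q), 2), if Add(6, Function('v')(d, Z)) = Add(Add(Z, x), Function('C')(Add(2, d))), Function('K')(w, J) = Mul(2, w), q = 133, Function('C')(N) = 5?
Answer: 17161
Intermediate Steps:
Function('v')(d, Z) = Add(-2, Z) (Function('v')(d, Z) = Add(-6, Add(Add(Z, -1), 5)) = Add(-6, Add(Add(-1, Z), 5)) = Add(-6, Add(4, Z)) = Add(-2, Z))
Pow(Add(Function('v')(-2, Function('K')(0, -2)), q), 2) = Pow(Add(Add(-2, Mul(2, 0)), 133), 2) = Pow(Add(Add(-2, 0), 133), 2) = Pow(Add(-2, 133), 2) = Pow(131, 2) = 17161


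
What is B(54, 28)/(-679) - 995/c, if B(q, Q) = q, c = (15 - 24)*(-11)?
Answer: -680951/67221 ≈ -10.130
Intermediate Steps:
c = 99 (c = -9*(-11) = 99)
B(54, 28)/(-679) - 995/c = 54/(-679) - 995/99 = 54*(-1/679) - 995*1/99 = -54/679 - 995/99 = -680951/67221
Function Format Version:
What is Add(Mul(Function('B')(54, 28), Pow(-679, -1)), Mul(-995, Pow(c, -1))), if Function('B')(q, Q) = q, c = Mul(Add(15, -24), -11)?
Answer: Rational(-680951, 67221) ≈ -10.130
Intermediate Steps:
c = 99 (c = Mul(-9, -11) = 99)
Add(Mul(Function('B')(54, 28), Pow(-679, -1)), Mul(-995, Pow(c, -1))) = Add(Mul(54, Pow(-679, -1)), Mul(-995, Pow(99, -1))) = Add(Mul(54, Rational(-1, 679)), Mul(-995, Rational(1, 99))) = Add(Rational(-54, 679), Rational(-995, 99)) = Rational(-680951, 67221)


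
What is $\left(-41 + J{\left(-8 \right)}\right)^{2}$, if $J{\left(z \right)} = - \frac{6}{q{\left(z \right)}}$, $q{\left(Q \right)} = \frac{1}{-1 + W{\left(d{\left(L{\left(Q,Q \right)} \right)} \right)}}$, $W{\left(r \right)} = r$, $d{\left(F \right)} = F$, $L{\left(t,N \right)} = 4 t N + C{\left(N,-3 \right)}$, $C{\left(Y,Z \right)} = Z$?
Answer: $2411809$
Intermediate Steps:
$L{\left(t,N \right)} = -3 + 4 N t$ ($L{\left(t,N \right)} = 4 t N - 3 = 4 N t - 3 = -3 + 4 N t$)
$q{\left(Q \right)} = \frac{1}{-4 + 4 Q^{2}}$ ($q{\left(Q \right)} = \frac{1}{-1 + \left(-3 + 4 Q Q\right)} = \frac{1}{-1 + \left(-3 + 4 Q^{2}\right)} = \frac{1}{-4 + 4 Q^{2}}$)
$J{\left(z \right)} = 24 - 24 z^{2}$ ($J{\left(z \right)} = - \frac{6}{\frac{1}{4} \frac{1}{-1 + z^{2}}} = - 6 \left(-4 + 4 z^{2}\right) = 24 - 24 z^{2}$)
$\left(-41 + J{\left(-8 \right)}\right)^{2} = \left(-41 + \left(24 - 24 \left(-8\right)^{2}\right)\right)^{2} = \left(-41 + \left(24 - 1536\right)\right)^{2} = \left(-41 - 1512\right)^{2} = \left(-1553\right)^{2} = 2411809$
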